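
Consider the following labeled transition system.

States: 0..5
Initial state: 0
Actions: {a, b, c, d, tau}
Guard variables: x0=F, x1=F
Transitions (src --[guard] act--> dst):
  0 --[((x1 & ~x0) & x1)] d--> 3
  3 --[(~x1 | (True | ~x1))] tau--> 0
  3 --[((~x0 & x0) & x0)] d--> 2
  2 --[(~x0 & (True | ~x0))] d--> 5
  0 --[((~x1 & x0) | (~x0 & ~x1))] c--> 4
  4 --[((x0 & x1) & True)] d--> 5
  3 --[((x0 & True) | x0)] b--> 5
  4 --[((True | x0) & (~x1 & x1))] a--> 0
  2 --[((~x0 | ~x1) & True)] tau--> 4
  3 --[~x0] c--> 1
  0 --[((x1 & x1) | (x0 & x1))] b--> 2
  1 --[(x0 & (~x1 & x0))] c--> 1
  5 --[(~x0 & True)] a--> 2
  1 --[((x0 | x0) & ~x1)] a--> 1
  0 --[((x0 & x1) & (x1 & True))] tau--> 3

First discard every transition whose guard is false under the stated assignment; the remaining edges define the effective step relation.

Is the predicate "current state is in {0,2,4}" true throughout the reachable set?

Answer: INVARIANT HOLDS

Working:
Allowed set {0,2,4}
Reach set: {0,4}
  0: safe
  4: safe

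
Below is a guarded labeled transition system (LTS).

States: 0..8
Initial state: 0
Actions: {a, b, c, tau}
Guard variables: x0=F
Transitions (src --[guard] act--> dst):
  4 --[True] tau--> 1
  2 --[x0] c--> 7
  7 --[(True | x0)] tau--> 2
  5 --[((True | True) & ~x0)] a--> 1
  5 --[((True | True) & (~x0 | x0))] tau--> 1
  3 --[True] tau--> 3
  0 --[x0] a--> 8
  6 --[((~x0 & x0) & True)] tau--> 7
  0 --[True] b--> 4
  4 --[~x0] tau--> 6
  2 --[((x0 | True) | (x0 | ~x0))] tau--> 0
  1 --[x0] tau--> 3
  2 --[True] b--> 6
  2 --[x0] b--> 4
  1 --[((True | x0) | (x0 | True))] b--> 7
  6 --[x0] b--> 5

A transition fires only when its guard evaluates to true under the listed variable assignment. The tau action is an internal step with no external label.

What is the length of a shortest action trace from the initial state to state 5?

Answer: UNREACHABLE

Working:
Breadth-first toward 5:
  L0 = {0}
  L1 = {4}
  L2 = {1,6}
  L3 = {7}
  L4 = {2}
5 never appears.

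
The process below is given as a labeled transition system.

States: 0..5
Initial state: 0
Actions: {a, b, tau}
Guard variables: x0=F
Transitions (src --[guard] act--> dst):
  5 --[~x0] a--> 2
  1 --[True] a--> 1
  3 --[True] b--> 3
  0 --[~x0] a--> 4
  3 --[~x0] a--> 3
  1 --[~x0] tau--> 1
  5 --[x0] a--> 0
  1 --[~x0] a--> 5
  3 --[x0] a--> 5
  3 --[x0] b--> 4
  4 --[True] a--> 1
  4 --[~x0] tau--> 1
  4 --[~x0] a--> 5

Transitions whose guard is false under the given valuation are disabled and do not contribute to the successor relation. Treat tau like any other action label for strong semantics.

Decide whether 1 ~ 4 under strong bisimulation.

Compute ~ classes (split until stable):
  P[0] = {{0,1,2,3,4,5}}
  P[1] = {{0,5},{1,4},{2},{3}}
  P[2] = {{0},{1,4},{2},{3},{5}}
Fixed point at round 3; 5 class(es).
class of 1: {1,4}; class of 4: {1,4}

Answer: BISIMILAR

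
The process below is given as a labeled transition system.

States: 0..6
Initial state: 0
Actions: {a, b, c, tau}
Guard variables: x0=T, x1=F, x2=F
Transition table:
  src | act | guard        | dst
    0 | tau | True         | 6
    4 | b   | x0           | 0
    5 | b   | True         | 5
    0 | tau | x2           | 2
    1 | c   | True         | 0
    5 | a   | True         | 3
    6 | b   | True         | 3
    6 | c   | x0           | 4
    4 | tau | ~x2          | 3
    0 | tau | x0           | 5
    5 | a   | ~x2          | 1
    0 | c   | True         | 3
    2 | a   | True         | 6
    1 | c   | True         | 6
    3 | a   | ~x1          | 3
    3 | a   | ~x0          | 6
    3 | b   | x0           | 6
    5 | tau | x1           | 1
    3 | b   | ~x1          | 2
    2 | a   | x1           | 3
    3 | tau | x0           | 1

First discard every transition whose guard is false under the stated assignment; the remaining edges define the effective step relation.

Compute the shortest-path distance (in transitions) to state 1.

BFS to 1:
  Layer 0: {0}
  Layer 1: {3,5,6}
  Layer 2: {1,2,4}
depth(1)=2, e.g. c·tau

Answer: 2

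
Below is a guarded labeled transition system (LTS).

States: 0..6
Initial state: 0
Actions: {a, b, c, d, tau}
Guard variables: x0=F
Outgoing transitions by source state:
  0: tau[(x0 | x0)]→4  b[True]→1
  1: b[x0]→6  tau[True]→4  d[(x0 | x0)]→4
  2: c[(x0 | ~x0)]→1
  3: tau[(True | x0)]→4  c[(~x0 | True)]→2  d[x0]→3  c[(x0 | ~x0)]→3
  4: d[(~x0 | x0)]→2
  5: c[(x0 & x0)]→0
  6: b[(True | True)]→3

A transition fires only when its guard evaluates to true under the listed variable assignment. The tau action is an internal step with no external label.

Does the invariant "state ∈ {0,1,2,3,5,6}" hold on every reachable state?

Answer: INVARIANT VIOLATED at state 4

Analysis:
Allowed set {0,1,2,3,5,6}
R = {0,1,2,4}
  0: ✓
  1: ✓
  2: ✓
  4: outside
counterexample path to 4: b·tau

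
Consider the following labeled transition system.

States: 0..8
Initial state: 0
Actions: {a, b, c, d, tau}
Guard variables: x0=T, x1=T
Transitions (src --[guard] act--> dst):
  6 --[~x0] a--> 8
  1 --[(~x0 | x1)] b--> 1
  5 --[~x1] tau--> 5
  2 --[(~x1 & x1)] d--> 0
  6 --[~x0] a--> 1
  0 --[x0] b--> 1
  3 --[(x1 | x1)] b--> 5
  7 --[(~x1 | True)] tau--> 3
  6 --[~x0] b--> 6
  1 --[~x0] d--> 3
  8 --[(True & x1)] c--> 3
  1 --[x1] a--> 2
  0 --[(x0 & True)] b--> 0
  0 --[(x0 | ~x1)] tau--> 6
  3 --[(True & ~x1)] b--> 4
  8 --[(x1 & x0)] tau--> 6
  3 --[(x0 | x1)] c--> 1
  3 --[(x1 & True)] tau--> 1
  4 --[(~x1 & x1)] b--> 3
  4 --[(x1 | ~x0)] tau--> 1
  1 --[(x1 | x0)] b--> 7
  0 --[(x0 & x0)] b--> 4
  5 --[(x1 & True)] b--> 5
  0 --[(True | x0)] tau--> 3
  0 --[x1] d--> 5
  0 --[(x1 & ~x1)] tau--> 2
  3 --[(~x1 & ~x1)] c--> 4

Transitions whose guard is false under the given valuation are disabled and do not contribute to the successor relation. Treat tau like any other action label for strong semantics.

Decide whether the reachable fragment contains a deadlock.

Answer: DEADLOCK at state 2

Trace:
Reachable = {0,1,2,3,4,5,6,7}
  0: b→0  b→1  b→4  d→5  tau→3  tau→6  [deg 6]
  1: a→2  b→1  b→7  [deg 3]
  2: ∅  [no exit]
  3: b→5  c→1  tau→1  [deg 3]
  4: tau→1  [deg 1]
  5: b→5  [deg 1]
  6: ∅  [no exit]
  7: tau→3  [deg 1]
witness 2: b·a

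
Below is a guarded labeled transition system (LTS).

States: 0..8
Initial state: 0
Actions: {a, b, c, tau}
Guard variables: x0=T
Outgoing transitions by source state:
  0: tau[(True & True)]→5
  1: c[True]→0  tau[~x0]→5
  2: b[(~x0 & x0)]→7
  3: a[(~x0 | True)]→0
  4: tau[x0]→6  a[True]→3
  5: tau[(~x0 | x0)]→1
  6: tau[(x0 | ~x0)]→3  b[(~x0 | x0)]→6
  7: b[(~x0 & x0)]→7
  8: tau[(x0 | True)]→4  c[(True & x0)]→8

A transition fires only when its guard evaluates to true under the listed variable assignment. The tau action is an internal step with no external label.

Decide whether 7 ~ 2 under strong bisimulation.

Compute ~ classes (split until stable):
  round 0: {{0,1,2,3,4,5,6,7,8}}
  round 1: {{0,5},{1},{2,7},{3},{4},{6},{8}}
  round 2: {{0},{1},{2,7},{3},{4},{5},{6},{8}}
8 equivalence class(es) (converged in 3)
[7]={2,7}  [2]={2,7}

Answer: BISIMILAR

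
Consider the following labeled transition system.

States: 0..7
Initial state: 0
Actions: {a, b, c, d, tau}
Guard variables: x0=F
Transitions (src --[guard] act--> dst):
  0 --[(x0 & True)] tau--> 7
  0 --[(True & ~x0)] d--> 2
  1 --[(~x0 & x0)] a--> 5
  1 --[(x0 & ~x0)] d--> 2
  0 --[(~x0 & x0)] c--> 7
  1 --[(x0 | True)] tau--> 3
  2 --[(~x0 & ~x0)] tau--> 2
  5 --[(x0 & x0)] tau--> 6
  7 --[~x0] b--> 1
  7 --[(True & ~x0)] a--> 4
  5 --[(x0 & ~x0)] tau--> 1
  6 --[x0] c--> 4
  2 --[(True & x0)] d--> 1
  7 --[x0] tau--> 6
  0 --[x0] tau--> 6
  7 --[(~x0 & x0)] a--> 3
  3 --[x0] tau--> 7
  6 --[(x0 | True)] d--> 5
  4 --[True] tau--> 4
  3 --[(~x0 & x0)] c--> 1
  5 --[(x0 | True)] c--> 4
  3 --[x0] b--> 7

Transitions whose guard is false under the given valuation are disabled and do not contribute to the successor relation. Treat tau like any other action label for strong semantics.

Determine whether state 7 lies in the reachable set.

Answer: UNREACHABLE

Analysis:
After dropping false guards: 8 live edges.
L0 = {0}
L1 = {2}  cumulative {0,2}
R = {0,2}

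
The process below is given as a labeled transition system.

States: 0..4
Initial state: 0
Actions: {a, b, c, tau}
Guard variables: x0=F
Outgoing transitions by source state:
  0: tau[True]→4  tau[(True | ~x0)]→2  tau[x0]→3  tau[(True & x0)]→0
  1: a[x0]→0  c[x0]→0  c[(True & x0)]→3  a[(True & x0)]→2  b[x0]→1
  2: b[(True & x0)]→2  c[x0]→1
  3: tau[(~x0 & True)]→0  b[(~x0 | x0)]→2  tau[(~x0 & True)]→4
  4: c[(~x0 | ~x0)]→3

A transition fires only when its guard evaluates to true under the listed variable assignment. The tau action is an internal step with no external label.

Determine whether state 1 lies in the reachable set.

Guard filter leaves 6 enabled edge(s).
depth 0: {0}
depth 1: {2,4}  total {0,2,4}
depth 2: {3}  total {0,2,3,4}
Reach set: {0,2,3,4}

Answer: UNREACHABLE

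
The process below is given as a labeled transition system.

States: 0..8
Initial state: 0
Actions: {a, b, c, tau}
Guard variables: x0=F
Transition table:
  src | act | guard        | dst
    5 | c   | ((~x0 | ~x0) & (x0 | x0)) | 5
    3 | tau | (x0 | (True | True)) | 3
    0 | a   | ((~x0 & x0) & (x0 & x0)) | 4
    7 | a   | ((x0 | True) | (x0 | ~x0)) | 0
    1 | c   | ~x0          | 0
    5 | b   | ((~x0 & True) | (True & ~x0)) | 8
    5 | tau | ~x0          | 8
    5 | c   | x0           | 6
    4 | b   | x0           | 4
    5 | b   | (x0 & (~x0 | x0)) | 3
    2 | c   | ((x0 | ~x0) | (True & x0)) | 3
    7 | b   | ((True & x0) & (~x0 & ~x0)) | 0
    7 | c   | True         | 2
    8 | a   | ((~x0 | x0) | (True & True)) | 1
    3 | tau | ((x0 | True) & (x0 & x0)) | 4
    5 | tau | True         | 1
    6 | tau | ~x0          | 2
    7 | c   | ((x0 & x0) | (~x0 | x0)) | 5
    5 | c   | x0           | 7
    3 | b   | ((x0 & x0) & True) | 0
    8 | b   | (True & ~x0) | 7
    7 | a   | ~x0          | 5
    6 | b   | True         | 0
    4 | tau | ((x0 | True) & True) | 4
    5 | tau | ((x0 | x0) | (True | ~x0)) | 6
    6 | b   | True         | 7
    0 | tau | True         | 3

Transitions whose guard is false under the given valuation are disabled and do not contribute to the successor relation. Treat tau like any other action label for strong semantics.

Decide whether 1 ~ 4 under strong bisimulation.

Refine partition for ~:
  P[0] = {{0,1,2,3,4,5,6,7,8}}
  P[1] = {{0,3,4},{1,2},{5,6},{7},{8}}
  P[2] = {{0,3,4},{1,2},{5},{6},{7},{8}}
stable after 3 split(s): 6 block(s)
class of 1: {1,2}; class of 4: {0,3,4}

Answer: NOT BISIMILAR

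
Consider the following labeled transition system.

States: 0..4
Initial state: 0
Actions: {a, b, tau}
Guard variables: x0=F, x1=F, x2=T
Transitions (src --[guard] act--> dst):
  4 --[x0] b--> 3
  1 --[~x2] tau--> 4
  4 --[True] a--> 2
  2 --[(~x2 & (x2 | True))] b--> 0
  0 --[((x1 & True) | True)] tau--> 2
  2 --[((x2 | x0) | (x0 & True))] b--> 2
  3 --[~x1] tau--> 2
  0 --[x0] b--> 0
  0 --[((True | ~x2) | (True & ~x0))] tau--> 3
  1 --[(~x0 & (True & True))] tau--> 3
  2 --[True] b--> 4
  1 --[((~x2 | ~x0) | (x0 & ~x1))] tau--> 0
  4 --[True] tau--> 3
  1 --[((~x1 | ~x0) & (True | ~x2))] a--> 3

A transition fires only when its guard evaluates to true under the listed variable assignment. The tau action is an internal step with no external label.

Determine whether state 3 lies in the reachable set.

Answer: REACHABLE

Working:
Guard filter leaves 10 enabled edge(s).
Layer 0: {0}
Layer 1: {2,3}  total {0,2,3}
Layer 2: {4}  total {0,2,3,4}
R = {0,2,3,4}
trace reaching 3: tau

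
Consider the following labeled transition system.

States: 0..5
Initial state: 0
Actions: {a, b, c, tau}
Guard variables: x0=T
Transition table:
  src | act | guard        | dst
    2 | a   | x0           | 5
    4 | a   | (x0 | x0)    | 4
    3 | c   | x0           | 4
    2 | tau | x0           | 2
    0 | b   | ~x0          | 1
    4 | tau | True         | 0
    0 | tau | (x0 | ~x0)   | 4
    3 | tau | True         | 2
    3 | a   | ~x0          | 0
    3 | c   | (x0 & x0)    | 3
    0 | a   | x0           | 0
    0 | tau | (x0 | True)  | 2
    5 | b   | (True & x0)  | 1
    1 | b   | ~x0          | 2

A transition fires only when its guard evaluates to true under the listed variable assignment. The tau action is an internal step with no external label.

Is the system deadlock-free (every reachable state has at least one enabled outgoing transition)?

Reachable = {0,1,2,4,5}
  0: a→0  tau→2  tau→4  [deg 3]
  1: ∅  [deadlock]
  2: a→5  tau→2  [deg 2]
  4: a→4  tau→0  [deg 2]
  5: b→1  [deg 1]
witness 1: tau·a·b

Answer: DEADLOCK at state 1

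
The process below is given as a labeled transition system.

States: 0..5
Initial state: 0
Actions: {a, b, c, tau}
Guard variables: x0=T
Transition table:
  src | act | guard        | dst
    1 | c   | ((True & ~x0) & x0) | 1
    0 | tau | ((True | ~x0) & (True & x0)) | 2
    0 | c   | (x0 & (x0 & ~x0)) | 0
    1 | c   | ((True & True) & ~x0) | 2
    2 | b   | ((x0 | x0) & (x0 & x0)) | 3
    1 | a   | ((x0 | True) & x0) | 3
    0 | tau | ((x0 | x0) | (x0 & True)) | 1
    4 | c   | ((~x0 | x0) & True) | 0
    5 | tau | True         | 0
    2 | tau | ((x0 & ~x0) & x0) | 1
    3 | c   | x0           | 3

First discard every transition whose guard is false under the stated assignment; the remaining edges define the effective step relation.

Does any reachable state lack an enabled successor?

Answer: DEADLOCK-FREE

Trace:
R = {0,1,2,3}
  0: tau→1  tau→2  [deg 2]
  1: a→3  [deg 1]
  2: b→3  [deg 1]
  3: c→3  [deg 1]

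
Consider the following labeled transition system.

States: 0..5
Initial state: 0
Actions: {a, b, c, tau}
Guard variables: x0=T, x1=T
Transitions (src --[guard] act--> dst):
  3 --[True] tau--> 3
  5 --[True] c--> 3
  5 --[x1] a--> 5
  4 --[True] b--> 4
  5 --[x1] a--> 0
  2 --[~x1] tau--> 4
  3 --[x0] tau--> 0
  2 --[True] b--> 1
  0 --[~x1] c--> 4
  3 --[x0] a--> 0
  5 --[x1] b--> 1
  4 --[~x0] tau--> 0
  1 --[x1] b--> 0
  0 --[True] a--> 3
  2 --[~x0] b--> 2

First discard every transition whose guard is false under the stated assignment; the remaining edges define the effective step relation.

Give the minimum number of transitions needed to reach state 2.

Answer: UNREACHABLE

Working:
BFS to 2:
  L0 = {0}
  L1 = {3}
2 never appears.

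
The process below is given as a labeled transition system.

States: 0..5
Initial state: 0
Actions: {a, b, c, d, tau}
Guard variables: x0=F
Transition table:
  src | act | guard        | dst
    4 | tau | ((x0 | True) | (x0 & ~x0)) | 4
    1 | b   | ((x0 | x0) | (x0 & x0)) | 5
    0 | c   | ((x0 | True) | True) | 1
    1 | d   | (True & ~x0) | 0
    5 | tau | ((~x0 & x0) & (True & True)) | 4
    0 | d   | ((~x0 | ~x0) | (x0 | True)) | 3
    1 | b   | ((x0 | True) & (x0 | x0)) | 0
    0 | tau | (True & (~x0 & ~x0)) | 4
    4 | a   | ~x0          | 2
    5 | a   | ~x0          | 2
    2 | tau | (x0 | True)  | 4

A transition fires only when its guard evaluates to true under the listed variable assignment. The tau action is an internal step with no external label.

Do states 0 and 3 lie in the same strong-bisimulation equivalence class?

Compute ~ classes (split until stable):
  P[0] = {{0,1,2,3,4,5}}
  P[1] = {{0},{1},{2},{3},{4},{5}}
stable after 2 split(s): 6 block(s)
0∈{0}, 3∈{3}

Answer: NOT BISIMILAR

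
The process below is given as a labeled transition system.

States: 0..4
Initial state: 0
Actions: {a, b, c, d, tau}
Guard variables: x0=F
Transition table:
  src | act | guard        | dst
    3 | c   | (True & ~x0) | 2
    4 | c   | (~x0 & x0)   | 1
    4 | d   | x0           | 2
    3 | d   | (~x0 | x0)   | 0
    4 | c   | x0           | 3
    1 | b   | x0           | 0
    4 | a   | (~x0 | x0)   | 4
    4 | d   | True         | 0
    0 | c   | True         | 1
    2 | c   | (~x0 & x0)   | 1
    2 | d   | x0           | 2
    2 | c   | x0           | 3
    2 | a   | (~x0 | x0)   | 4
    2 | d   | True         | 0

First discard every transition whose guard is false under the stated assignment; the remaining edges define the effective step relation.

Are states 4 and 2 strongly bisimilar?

Bisimulation quotient by refinement:
  P[0] = {{0,1,2,3,4}}
  P[1] = {{0},{1},{2,4},{3}}
4 equivalence class(es) (converged in 2)
[4]={2,4}  [2]={2,4}

Answer: BISIMILAR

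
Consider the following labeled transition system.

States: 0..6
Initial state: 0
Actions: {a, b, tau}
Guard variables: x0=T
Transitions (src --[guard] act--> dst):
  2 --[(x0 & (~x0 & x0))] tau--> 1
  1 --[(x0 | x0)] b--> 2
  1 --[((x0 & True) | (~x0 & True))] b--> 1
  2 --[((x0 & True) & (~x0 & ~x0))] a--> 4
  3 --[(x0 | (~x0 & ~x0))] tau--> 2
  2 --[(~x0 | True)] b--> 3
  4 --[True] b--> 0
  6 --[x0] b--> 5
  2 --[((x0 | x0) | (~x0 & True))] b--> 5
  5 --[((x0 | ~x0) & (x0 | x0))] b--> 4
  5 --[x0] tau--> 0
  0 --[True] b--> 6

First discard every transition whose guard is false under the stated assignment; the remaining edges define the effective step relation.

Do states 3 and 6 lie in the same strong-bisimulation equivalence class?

Compute ~ classes (split until stable):
  round 0: {{0,1,2,3,4,5,6}}
  round 1: {{0,1,2,4,6},{3},{5}}
  round 2: {{0,1,4},{2},{3},{5},{6}}
  round 3: {{0},{1},{2},{3},{4},{5},{6}}
stable after 4 split(s): 7 block(s)
[3]={3}  [6]={6}

Answer: NOT BISIMILAR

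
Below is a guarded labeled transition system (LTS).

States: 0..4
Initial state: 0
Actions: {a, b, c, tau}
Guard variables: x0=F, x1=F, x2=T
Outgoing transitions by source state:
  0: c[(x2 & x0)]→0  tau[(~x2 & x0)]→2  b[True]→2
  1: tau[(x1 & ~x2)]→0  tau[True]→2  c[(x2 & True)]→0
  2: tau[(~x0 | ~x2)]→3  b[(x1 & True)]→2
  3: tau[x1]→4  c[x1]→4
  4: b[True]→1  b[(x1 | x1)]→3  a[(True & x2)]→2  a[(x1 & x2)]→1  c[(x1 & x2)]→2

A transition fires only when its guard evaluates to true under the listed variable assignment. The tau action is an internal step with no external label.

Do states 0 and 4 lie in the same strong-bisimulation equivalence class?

Bisimulation quotient by refinement:
  π0 = {{0,1,2,3,4}}
  π1 = {{0},{1},{2},{3},{4}}
Fixed point at round 2; 5 class(es).
class of 0: {0}; class of 4: {4}

Answer: NOT BISIMILAR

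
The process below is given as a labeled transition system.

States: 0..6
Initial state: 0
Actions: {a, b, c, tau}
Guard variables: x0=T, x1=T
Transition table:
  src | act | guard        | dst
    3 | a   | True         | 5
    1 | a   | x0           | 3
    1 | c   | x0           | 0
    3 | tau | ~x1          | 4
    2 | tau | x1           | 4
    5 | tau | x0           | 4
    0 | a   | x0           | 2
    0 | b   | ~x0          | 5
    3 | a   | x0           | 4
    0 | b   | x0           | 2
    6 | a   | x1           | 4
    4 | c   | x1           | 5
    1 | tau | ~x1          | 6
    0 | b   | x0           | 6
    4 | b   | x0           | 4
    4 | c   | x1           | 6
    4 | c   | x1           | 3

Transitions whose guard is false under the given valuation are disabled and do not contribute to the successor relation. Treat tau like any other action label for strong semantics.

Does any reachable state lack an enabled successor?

Answer: DEADLOCK-FREE

Working:
Reach set: {0,2,3,4,5,6}
  0: a→2  b→2  b→6  [deg 3]
  2: tau→4  [deg 1]
  3: a→4  a→5  [deg 2]
  4: b→4  c→3  c→5  c→6  [deg 4]
  5: tau→4  [deg 1]
  6: a→4  [deg 1]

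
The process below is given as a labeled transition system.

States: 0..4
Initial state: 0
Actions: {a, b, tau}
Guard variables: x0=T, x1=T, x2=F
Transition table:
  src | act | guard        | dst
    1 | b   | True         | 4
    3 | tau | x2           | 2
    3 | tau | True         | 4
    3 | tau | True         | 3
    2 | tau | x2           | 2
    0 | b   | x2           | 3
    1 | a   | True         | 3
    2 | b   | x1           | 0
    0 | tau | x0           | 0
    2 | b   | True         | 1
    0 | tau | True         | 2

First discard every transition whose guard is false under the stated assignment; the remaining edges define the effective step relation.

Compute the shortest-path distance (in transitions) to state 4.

Breadth-first toward 4:
  depth 0: {0}
  depth 1: {2}
  depth 2: {1}
  depth 3: {3,4}
first hit 4 at d=3 via tau·b·b

Answer: 3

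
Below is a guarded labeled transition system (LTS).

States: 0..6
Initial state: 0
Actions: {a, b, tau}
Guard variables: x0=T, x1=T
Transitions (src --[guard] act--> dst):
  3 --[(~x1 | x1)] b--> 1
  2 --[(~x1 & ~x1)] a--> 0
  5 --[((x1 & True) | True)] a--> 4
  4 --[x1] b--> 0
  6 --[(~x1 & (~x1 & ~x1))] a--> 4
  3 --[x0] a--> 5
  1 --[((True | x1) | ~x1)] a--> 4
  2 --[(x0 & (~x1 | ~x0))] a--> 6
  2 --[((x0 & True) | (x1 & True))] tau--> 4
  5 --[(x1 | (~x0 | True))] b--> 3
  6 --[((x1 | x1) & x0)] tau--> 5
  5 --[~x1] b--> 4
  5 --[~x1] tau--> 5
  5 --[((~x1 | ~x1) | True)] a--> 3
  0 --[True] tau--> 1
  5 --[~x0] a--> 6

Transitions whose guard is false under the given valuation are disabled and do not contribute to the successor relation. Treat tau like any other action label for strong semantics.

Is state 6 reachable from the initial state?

Answer: UNREACHABLE

Trace:
Guard filter leaves 10 enabled edge(s).
depth 0: {0}
depth 1: {1}  total {0,1}
depth 2: {4}  total {0,1,4}
R = {0,1,4}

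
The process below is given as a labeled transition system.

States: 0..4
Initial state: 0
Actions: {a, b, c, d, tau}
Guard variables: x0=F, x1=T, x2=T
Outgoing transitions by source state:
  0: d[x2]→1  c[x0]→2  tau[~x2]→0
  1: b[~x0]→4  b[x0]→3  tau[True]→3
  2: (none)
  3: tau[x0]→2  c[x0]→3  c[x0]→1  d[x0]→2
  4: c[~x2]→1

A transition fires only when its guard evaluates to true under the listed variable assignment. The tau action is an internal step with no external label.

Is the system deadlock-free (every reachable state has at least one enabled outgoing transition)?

Reachable = {0,1,3,4}
  0: d→1  [deg 1]
  1: b→4  tau→3  [deg 2]
  3: ∅  [STUCK]
  4: ∅  [STUCK]
witness 3: d·tau

Answer: DEADLOCK at state 3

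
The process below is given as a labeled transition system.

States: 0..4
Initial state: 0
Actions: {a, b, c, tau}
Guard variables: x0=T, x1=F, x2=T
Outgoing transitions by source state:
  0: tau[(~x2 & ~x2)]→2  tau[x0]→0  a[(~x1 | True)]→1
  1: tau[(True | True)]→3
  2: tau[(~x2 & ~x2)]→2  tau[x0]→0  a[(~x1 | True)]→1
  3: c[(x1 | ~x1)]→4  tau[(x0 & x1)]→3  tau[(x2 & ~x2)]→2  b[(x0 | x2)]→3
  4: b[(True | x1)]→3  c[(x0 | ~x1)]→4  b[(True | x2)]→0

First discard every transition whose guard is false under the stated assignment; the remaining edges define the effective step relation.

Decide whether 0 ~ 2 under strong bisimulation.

Compute ~ classes (split until stable):
  π0 = {{0,1,2,3,4}}
  π1 = {{0,2},{1},{3,4}}
  π2 = {{0,2},{1},{3},{4}}
stable after 3 split(s): 4 block(s)
0∈{0,2}, 2∈{0,2}

Answer: BISIMILAR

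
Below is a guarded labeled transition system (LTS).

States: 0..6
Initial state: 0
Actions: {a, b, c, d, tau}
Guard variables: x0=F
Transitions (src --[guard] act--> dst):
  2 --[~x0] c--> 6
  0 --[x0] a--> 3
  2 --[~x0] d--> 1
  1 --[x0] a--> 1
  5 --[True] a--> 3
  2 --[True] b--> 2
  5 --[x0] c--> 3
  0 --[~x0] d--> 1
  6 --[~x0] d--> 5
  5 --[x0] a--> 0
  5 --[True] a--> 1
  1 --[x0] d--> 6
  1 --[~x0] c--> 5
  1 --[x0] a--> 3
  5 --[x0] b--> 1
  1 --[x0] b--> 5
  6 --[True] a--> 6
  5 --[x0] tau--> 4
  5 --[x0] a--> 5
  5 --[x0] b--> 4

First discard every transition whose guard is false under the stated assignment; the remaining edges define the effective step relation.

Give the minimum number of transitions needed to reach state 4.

Answer: UNREACHABLE

Analysis:
BFS to 4:
  depth 0: {0}
  depth 1: {1}
  depth 2: {5}
  depth 3: {3}
4 never appears.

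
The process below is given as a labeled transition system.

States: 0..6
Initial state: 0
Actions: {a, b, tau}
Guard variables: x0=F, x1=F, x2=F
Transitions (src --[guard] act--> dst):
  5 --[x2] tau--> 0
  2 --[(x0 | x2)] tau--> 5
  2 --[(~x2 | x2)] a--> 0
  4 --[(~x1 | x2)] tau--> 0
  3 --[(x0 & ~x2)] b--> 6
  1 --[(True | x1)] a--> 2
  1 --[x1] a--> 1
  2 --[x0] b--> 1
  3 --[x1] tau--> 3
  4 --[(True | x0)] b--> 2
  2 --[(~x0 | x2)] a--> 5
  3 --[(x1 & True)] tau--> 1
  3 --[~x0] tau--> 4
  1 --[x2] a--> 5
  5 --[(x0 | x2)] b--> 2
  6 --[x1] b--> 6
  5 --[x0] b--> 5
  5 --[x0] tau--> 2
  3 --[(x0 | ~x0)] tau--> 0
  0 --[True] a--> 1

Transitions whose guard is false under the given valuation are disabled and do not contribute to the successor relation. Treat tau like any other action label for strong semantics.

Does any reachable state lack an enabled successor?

Reachable = {0,1,2,5}
  0: a→1  [1 exit(s)]
  1: a→2  [1 exit(s)]
  2: a→0  a→5  [2 exit(s)]
  5: ∅  [no exit]
witness 5: a·a·a

Answer: DEADLOCK at state 5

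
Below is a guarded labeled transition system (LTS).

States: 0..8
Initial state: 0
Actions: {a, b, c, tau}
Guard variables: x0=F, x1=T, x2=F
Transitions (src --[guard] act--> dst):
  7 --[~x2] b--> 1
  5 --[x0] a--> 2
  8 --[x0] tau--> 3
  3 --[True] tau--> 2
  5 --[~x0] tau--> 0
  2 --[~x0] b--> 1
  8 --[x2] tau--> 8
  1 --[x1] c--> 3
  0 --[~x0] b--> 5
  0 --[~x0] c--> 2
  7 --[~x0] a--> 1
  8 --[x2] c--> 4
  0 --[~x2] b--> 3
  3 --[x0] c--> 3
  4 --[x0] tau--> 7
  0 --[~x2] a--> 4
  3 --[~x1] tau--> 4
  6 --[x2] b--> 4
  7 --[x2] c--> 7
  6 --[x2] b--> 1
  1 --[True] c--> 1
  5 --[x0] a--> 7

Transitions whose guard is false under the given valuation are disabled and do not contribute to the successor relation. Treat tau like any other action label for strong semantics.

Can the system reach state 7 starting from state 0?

Answer: UNREACHABLE

Analysis:
After dropping false guards: 11 live edges.
Layer 0: {0}
Layer 1: {2,3,4,5}  now seen {0,2,3,4,5}
Layer 2: {1}  now seen {0,1,2,3,4,5}
R = {0,1,2,3,4,5}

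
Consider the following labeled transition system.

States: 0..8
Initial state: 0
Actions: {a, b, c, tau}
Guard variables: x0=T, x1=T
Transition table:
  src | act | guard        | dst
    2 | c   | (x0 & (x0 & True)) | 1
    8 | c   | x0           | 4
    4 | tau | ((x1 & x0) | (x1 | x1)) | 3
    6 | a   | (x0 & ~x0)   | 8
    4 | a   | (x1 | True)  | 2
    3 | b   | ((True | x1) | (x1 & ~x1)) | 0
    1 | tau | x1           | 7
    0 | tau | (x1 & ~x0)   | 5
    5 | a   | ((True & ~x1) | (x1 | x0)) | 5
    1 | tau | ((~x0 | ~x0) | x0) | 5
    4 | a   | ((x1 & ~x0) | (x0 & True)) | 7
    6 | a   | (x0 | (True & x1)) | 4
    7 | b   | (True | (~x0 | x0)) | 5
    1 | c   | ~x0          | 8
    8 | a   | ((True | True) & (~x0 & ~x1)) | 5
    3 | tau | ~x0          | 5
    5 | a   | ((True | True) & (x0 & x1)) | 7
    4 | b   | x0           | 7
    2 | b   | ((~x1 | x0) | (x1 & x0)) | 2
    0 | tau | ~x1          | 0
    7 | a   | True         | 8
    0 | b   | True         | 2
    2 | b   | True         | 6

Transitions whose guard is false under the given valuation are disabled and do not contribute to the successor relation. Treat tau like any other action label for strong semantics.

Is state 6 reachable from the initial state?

17 transition(s) survive guard evaluation.
Layer 0: {0}
Layer 1: {2}  cumulative {0,2}
Layer 2: {1,6}  cumulative {0,1,2,6}
Layer 3: {4,5,7}  cumulative {0,1,2,4,5,6,7}
Layer 4: {3,8}  cumulative {0,1,2,3,4,5,6,7,8}
Reachable = {0,1,2,3,4,5,6,7,8}
witness 6: b·b

Answer: REACHABLE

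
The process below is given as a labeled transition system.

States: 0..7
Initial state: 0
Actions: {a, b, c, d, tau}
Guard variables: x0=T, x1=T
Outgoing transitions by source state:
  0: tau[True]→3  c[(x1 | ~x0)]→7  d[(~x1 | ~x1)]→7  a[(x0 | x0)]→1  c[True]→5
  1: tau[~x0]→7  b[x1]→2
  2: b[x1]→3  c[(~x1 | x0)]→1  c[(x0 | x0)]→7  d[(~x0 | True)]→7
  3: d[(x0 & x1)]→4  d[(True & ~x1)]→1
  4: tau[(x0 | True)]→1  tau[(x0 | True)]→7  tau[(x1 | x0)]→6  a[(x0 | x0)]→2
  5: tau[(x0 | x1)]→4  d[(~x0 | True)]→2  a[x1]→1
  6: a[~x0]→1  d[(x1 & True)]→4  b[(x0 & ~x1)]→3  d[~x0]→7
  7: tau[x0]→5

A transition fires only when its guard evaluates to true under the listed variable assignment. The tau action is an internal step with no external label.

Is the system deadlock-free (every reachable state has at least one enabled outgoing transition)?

Answer: DEADLOCK-FREE

Analysis:
Reach set: {0,1,2,3,4,5,6,7}
  0: a→1  c→5  c→7  tau→3  [deg 4]
  1: b→2  [deg 1]
  2: b→3  c→1  c→7  d→7  [deg 4]
  3: d→4  [deg 1]
  4: a→2  tau→1  tau→6  tau→7  [deg 4]
  5: a→1  d→2  tau→4  [deg 3]
  6: d→4  [deg 1]
  7: tau→5  [deg 1]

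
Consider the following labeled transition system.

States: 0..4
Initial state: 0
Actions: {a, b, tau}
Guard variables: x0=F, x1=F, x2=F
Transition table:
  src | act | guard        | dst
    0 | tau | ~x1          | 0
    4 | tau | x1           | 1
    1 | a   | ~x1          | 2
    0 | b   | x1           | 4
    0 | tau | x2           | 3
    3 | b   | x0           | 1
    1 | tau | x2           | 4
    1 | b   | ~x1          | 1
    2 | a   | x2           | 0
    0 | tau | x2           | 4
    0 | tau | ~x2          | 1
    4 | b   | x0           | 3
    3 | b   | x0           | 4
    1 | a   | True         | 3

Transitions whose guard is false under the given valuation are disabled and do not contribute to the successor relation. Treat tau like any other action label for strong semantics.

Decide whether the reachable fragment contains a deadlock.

Reach set: {0,1,2,3}
  0: tau→0  tau→1  [deg 2]
  1: a→2  a→3  b→1  [deg 3]
  2: ∅  [STUCK]
  3: ∅  [STUCK]
Path to 2: tau·a

Answer: DEADLOCK at state 2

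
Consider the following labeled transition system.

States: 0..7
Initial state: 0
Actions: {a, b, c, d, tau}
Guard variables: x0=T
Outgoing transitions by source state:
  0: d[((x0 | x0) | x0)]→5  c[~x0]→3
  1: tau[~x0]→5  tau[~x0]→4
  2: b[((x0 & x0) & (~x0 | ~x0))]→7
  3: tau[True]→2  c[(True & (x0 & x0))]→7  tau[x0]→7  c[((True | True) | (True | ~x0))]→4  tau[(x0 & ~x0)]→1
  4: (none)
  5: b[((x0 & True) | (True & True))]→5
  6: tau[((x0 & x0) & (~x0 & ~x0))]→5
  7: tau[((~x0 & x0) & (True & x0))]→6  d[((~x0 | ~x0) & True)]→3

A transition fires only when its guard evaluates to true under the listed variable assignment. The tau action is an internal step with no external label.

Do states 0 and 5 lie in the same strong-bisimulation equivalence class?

Answer: NOT BISIMILAR

Working:
Bisimulation quotient by refinement:
  round 0: {{0,1,2,3,4,5,6,7}}
  round 1: {{0},{1,2,4,6,7},{3},{5}}
Fixed point at round 2; 4 class(es).
class of 0: {0}; class of 5: {5}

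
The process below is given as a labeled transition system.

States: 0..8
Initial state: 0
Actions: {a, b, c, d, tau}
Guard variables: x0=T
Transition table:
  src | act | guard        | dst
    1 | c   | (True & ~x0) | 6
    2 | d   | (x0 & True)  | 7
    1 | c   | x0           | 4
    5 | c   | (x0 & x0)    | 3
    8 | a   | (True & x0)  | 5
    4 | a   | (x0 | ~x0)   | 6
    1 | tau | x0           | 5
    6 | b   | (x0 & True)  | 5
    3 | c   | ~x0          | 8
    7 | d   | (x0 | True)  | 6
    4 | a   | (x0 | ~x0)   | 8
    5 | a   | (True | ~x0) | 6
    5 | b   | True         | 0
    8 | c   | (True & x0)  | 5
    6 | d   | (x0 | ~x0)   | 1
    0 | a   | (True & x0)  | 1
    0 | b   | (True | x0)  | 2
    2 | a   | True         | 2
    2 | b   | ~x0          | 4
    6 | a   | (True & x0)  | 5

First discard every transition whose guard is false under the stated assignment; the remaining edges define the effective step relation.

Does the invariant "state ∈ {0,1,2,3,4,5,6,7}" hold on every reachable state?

Answer: INVARIANT VIOLATED at state 8

Analysis:
Safe = {0,1,2,3,4,5,6,7}
Reachable = {0,1,2,3,4,5,6,7,8}
  0: ✓
  1: ✓
  2: ✓
  3: ✓
  4: ✓
  5: ✓
  6: ✓
  7: ✓
  8: ✗ unsafe
counterexample path to 8: a·c·a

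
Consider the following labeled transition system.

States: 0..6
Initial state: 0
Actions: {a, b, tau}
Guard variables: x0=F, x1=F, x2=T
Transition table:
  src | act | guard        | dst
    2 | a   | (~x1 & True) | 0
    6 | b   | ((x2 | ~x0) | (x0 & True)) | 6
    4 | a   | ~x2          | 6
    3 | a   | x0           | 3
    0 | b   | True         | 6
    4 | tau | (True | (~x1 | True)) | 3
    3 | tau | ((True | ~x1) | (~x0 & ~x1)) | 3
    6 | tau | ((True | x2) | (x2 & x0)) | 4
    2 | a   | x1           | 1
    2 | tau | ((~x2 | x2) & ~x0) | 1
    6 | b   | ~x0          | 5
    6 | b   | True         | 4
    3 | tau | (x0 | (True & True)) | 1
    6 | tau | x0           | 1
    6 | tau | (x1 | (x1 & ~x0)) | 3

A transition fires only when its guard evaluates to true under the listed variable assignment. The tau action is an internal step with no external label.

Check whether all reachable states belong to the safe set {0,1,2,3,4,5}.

Answer: INVARIANT VIOLATED at state 6

Working:
Safe = {0,1,2,3,4,5}
Reach set: {0,1,3,4,5,6}
  0: ok
  1: ok
  3: ok
  4: ok
  5: ok
  6: VIOLATES
counterexample path to 6: b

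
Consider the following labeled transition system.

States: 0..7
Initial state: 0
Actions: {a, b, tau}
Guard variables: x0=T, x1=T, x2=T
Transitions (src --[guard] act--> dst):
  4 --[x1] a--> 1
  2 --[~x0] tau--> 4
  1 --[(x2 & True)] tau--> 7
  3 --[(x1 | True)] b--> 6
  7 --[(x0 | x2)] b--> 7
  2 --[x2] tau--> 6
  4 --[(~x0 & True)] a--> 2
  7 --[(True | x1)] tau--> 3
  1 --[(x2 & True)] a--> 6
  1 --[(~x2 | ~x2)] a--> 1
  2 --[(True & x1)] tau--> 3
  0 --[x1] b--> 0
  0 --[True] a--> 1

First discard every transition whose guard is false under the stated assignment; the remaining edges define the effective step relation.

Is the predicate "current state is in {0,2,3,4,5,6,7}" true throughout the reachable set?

Safe = {0,2,3,4,5,6,7}
R = {0,1,3,6,7}
  0: ✓
  1: VIOLATES
  3: ✓
  6: ✓
  7: ✓
counterexample path to 1: a

Answer: INVARIANT VIOLATED at state 1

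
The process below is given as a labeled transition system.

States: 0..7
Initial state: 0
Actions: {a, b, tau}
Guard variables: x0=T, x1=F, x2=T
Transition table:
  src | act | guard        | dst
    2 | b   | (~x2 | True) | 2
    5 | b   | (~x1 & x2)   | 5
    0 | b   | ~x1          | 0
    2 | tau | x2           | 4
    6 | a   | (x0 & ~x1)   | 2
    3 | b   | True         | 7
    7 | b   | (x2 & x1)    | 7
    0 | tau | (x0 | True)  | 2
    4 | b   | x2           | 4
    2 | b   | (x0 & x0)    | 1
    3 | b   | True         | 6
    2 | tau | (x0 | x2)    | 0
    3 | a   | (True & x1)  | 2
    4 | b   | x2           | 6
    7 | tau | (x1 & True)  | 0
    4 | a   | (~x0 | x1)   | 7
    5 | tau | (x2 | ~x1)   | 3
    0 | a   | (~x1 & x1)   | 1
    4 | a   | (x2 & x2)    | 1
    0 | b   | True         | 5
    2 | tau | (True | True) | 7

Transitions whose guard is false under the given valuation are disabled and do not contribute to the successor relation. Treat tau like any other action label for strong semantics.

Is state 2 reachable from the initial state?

After dropping false guards: 16 live edges.
L0 = {0}
L1 = {2,5}  cumulative {0,2,5}
L2 = {1,3,4,7}  cumulative {0,1,2,3,4,5,7}
L3 = {6}  cumulative {0,1,2,3,4,5,6,7}
R = {0,1,2,3,4,5,6,7}
witness 2: tau

Answer: REACHABLE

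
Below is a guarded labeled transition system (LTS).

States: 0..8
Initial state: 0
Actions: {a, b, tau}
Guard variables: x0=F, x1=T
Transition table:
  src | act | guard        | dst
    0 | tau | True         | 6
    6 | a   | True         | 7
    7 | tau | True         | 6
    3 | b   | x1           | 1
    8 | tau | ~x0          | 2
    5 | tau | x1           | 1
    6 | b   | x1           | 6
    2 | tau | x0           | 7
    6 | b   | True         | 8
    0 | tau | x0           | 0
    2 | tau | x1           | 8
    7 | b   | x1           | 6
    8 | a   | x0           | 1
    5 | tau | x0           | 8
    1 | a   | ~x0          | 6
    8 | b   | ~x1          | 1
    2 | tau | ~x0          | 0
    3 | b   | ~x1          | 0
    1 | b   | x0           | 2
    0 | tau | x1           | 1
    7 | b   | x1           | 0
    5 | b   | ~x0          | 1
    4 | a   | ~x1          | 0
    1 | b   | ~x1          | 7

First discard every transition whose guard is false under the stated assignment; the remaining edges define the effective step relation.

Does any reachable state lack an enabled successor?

Answer: DEADLOCK-FREE

Working:
R = {0,1,2,6,7,8}
  0: tau→1  tau→6  [2 out]
  1: a→6  [1 out]
  2: tau→0  tau→8  [2 out]
  6: a→7  b→6  b→8  [3 out]
  7: b→0  b→6  tau→6  [3 out]
  8: tau→2  [1 out]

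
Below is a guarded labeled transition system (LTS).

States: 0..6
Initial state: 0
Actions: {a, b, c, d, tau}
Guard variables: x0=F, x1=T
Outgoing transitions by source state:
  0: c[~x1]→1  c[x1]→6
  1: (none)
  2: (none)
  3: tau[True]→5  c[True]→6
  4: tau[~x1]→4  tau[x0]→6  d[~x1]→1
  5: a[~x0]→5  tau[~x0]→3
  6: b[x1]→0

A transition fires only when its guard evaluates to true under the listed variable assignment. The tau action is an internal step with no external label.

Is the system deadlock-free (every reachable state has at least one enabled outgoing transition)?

Answer: DEADLOCK-FREE

Analysis:
Reachable = {0,6}
  0: c→6  [1 out]
  6: b→0  [1 out]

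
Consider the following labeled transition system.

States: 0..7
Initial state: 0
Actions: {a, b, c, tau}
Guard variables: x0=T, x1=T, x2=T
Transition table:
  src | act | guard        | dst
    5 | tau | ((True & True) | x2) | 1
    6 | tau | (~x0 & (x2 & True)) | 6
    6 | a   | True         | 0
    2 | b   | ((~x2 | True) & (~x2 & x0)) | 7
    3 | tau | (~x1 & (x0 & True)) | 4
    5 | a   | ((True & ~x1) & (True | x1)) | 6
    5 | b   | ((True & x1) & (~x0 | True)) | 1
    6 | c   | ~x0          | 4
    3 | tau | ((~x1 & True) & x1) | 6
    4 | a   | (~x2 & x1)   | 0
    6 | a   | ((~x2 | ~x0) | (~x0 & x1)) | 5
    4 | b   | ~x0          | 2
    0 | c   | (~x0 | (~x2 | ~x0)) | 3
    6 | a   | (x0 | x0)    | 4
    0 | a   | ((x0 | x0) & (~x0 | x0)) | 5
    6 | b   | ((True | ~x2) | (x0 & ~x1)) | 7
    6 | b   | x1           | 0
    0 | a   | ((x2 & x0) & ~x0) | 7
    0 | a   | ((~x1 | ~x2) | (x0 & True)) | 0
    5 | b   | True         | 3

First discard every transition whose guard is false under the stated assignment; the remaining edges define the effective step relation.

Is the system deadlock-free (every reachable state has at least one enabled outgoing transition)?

Reachable = {0,1,3,5}
  0: a→0  a→5  [2 exit(s)]
  1: ∅  [deadlock]
  3: ∅  [deadlock]
  5: b→1  b→3  tau→1  [3 exit(s)]
trace reaching 1: a·tau

Answer: DEADLOCK at state 1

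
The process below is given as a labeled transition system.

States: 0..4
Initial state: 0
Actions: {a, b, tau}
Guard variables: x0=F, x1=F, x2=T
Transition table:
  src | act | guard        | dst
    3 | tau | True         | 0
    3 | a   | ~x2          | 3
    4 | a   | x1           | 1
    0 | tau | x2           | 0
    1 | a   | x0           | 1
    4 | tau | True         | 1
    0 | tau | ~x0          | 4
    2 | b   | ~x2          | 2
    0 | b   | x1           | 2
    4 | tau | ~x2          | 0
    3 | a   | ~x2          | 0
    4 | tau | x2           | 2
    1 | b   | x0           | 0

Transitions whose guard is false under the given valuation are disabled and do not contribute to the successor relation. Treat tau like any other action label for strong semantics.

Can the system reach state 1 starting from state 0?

Answer: REACHABLE

Analysis:
5 transition(s) survive guard evaluation.
L0 = {0}
L1 = {4}  now seen {0,4}
L2 = {1,2}  now seen {0,1,2,4}
R = {0,1,2,4}
Path to 1: tau·tau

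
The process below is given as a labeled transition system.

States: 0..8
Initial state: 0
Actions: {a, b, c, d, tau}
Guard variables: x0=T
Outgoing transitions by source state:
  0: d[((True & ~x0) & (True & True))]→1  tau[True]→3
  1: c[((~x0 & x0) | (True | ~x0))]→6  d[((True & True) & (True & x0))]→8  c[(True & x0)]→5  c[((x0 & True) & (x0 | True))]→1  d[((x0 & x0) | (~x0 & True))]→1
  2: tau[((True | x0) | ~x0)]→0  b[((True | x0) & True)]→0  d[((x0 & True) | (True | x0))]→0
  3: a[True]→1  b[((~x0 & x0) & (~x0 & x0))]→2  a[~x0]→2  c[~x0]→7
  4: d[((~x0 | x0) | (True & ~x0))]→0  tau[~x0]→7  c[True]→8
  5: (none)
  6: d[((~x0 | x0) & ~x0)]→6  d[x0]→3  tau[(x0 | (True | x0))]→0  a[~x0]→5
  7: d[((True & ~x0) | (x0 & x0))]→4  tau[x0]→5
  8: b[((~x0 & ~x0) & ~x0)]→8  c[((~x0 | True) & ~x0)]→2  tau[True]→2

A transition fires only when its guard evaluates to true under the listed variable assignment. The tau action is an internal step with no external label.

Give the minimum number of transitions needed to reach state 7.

BFS to 7:
  depth 0: {0}
  depth 1: {3}
  depth 2: {1}
  depth 3: {5,6,8}
  depth 4: {2}
7 never appears.

Answer: UNREACHABLE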